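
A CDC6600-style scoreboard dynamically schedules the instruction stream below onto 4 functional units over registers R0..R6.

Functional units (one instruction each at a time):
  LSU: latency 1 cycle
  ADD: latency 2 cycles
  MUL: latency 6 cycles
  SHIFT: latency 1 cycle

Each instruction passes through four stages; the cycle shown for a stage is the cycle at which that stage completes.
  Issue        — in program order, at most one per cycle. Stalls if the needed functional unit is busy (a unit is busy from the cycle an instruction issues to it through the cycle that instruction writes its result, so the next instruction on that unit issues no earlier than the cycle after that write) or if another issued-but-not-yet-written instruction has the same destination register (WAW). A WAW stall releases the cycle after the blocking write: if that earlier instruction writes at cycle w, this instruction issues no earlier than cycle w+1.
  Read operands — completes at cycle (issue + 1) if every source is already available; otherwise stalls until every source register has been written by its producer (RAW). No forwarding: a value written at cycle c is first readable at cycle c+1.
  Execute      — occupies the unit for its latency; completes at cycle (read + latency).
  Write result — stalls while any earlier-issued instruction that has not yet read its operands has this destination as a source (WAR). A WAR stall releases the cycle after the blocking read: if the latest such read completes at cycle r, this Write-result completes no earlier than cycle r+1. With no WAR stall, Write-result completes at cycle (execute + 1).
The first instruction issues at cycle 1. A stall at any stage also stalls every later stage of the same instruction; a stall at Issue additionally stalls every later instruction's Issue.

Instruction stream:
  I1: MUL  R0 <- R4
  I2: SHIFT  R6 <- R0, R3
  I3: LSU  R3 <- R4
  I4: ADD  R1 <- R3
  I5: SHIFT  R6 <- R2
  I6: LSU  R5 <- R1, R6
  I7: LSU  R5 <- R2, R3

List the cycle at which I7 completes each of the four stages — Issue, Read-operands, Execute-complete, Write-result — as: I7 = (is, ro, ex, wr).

t=1  issue I1 (MUL)
t=2  I1 read-ops · issue I2 (SHIFT)
t=3  issue I3 (LSU)
t=4  I3 read-ops · issue I4 (ADD)
t=5  I3 finished on LSU
t=8  I1 finished on MUL
t=9  I1→R0
t=10  I2 read-ops
t=11  I2 finished on SHIFT · I3→R3
t=12  I2→R6 · I4 read-ops
t=13  issue I5 (SHIFT)
t=14  I4 finished on ADD · I5 read-ops · issue I6 (LSU)
t=15  I4→R1 · I5 finished on SHIFT
t=16  I5→R6
t=17  I6 read-ops
t=18  I6 finished on LSU
t=19  I6→R5
t=20  issue I7 (LSU)
t=21  I7 read-ops
t=22  I7 finished on LSU
t=23  I7→R5

I7 = (20, 21, 22, 23)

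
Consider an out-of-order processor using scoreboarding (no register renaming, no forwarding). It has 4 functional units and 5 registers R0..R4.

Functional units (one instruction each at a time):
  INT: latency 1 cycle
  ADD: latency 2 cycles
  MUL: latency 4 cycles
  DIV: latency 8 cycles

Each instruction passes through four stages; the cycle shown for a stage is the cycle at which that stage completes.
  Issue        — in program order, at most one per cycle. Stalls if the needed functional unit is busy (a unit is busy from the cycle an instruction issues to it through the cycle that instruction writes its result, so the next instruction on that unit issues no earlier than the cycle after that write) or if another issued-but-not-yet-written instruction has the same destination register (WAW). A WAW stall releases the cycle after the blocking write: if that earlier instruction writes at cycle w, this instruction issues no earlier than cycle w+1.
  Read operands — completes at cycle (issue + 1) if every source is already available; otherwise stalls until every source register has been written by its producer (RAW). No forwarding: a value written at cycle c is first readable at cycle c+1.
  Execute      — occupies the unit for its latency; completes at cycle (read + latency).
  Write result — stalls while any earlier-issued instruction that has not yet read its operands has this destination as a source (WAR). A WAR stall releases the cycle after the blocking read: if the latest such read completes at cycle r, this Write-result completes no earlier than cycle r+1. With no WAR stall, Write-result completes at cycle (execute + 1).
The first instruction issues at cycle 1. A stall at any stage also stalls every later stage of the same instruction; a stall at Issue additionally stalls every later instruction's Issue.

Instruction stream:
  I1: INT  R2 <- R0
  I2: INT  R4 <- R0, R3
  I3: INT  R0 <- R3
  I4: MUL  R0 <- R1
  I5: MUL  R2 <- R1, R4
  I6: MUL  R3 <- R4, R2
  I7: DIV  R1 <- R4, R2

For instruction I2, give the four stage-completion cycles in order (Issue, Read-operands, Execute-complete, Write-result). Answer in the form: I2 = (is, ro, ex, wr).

I1: IS=1 RO=2 EX=3 WR=4
I2: IS=5 RO=6 EX=7 WR=8  [struct: INT busy until I1 writes@4]
I3: IS=9 RO=10 EX=11 WR=12  [struct: INT busy until I2 writes@8]
I4: IS=13 RO=14 EX=18 WR=19  [WAW R0: wait I3 write@12]
I5: IS=20 RO=21 EX=25 WR=26  [struct: MUL busy until I4 writes@19]
I6: IS=27 RO=28 EX=32 WR=33  [struct: MUL busy until I5 writes@26]
I7: IS=28 RO=29 EX=37 WR=38

I2 = (5, 6, 7, 8)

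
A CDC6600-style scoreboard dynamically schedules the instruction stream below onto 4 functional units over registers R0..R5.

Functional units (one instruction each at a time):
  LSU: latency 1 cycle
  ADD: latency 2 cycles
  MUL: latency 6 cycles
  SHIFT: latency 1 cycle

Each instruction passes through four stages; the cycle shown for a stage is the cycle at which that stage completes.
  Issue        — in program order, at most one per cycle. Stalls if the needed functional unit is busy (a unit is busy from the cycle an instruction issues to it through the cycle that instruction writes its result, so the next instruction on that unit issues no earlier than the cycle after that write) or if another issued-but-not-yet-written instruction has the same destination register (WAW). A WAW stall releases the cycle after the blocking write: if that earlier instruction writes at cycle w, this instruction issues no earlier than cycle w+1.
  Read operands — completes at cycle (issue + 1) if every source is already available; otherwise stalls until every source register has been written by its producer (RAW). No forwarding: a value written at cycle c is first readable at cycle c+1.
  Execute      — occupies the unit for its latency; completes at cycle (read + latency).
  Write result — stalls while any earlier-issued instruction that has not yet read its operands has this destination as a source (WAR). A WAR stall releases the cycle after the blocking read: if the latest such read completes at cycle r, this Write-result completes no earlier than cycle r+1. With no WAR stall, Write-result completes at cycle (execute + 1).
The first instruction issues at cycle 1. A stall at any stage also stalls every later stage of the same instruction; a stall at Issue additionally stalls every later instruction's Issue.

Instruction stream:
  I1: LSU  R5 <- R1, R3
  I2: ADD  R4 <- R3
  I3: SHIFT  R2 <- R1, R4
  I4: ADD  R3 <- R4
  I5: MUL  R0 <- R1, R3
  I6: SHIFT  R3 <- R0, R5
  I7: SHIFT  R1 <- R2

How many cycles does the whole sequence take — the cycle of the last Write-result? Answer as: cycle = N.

1) issue 1, read 2, done 3, write 4
2) issue 2, read 3, done 5, write 6
3) issue 3, read 7, done 8, write 9  <RAW R4: wait I2 write@6>
4) issue 7, read 8, done 10, write 11  <struct: ADD busy until I2 writes@6>
5) issue 8, read 12, done 18, write 19  <RAW R3: wait I4 write@11>
6) issue 12, read 20, done 21, write 22  <WAW R3: wait I4 write@11 / RAW R0: wait I5 write@19>
7) issue 23, read 24, done 25, write 26  <struct: SHIFT busy until I6 writes@22>

cycle = 26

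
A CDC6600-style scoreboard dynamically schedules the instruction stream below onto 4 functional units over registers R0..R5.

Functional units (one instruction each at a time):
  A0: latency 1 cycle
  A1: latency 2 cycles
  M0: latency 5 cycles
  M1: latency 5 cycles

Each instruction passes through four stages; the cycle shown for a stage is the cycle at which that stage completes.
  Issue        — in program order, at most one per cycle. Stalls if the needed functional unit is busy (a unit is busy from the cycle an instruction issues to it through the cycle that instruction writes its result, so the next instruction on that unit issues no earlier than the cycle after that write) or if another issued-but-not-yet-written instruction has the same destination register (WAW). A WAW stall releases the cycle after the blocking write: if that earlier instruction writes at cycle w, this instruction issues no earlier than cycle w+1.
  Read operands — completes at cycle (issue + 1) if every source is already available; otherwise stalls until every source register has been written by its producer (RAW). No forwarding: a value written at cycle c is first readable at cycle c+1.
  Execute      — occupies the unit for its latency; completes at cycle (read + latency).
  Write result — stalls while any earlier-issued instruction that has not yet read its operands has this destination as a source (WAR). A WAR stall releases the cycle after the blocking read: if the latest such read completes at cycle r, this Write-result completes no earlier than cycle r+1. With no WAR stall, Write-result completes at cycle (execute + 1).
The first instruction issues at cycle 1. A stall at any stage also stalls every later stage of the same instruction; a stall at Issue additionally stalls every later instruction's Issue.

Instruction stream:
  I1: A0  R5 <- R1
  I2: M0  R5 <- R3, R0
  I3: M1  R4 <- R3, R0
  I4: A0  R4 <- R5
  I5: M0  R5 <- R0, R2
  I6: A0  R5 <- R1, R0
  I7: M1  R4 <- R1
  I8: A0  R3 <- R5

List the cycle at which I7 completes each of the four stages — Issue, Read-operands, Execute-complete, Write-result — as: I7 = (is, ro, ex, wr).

  I1 | 1 | 2 | 3 | 4
  I2 | 5 | 6 | 11 | 12   WAW R5: wait I1 write@4
  I3 | 6 | 7 | 12 | 13
  I4 | 14 | 15 | 16 | 17   WAW R4: wait I3 write@13
  I5 | 15 | 16 | 21 | 22
  I6 | 23 | 24 | 25 | 26   WAW R5: wait I5 write@22
  I7 | 24 | 25 | 30 | 31
  I8 | 27 | 28 | 29 | 30   struct: A0 busy until I6 writes@26

I7 = (24, 25, 30, 31)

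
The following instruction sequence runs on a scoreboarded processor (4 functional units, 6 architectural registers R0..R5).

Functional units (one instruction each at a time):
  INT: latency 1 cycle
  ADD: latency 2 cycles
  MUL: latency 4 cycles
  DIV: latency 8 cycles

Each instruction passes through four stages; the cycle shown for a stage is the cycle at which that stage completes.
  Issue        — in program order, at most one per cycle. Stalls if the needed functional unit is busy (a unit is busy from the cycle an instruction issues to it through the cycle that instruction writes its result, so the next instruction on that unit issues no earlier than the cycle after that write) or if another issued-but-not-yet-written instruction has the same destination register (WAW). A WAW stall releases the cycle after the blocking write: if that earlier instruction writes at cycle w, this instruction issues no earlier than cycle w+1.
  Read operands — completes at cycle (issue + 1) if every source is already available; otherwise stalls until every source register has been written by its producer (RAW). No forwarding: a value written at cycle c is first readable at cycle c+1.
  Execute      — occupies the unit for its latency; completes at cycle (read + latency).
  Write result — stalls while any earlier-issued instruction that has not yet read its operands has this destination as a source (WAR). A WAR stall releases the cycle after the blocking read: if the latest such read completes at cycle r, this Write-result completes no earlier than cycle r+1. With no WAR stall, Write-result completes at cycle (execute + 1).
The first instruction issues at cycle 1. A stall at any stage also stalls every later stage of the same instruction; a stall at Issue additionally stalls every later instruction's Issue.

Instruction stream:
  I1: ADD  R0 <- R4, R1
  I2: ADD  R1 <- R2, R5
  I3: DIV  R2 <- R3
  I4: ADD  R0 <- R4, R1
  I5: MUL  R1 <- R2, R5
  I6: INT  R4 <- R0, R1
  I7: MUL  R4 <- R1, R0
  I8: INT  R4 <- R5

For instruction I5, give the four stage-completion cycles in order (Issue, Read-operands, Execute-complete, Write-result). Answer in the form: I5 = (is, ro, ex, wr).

I5 = (12, 18, 22, 23)

I1 -> (1, 2, 4, 5)
I2 -> (6, 7, 9, 10)  // struct: ADD busy until I1 writes@5
I3 -> (7, 8, 16, 17)
I4 -> (11, 12, 14, 15)  // struct: ADD busy until I2 writes@10
I5 -> (12, 18, 22, 23)  // RAW R2: wait I3 write@17
I6 -> (13, 24, 25, 26)  // RAW R1: wait I5 write@23
I7 -> (27, 28, 32, 33)  // WAW R4: wait I6 write@26
I8 -> (34, 35, 36, 37)  // WAW R4: wait I7 write@33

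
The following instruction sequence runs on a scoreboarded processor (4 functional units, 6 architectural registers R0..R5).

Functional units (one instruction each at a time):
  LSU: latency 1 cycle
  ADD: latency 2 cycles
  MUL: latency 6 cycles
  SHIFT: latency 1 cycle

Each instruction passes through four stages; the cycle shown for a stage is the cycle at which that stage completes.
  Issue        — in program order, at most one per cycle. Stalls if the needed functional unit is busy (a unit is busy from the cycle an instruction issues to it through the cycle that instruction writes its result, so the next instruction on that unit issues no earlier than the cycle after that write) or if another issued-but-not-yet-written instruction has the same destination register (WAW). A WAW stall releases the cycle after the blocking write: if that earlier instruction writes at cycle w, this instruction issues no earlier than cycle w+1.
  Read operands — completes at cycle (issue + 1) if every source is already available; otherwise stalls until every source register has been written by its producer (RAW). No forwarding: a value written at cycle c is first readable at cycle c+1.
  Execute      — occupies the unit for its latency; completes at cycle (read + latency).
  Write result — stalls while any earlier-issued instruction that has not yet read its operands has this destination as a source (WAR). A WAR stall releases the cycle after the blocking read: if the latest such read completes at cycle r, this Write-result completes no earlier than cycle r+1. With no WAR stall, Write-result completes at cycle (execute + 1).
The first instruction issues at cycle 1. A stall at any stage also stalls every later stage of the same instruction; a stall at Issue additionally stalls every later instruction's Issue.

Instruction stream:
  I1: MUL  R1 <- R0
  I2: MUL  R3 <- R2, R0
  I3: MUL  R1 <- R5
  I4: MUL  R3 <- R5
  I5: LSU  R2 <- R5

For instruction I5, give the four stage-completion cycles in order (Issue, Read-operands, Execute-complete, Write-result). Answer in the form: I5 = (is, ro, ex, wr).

c1: I1 issues→MUL
c2: I1 reads
c8: I1 exec-done
c9: I1 writes R1
c10: I2 issues→MUL
c11: I2 reads
c17: I2 exec-done
c18: I2 writes R3
c19: I3 issues→MUL
c20: I3 reads
c26: I3 exec-done
c27: I3 writes R1
c28: I4 issues→MUL
c29: I4 reads; I5 issues→LSU
c30: I5 reads
c31: I5 exec-done
c32: I5 writes R2
c35: I4 exec-done
c36: I4 writes R3

I5 = (29, 30, 31, 32)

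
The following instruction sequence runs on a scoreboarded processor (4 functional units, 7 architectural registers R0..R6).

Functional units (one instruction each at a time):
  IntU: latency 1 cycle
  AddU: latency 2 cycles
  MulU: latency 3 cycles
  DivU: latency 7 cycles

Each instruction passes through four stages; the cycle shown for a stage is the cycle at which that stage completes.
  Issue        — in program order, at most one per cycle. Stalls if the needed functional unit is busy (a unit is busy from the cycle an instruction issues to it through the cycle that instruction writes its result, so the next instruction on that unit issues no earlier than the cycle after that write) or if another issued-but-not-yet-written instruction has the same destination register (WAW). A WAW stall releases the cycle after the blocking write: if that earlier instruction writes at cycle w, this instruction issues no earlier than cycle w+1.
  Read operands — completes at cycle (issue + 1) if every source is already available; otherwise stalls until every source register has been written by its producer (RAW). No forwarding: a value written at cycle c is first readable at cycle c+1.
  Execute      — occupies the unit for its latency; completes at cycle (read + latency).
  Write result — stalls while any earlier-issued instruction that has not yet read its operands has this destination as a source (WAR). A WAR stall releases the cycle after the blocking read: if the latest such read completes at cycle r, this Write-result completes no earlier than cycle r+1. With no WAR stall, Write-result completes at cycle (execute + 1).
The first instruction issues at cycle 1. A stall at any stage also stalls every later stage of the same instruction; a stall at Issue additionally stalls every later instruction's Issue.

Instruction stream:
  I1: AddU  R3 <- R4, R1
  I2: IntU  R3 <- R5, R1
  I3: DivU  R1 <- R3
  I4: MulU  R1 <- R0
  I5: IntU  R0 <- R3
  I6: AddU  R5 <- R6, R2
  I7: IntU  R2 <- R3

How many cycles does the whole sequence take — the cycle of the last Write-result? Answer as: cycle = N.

I1  is:1  ro:2  ex:4  wr:5
I2  is:6  ro:7  ex:8  wr:9  — WAW R3: wait I1 write@5
I3  is:7  ro:10  ex:17  wr:18  — RAW R3: wait I2 write@9
I4  is:19  ro:20  ex:23  wr:24  — WAW R1: wait I3 write@18
I5  is:20  ro:21  ex:22  wr:23
I6  is:21  ro:22  ex:24  wr:25
I7  is:24  ro:25  ex:26  wr:27  — struct: IntU busy until I5 writes@23

cycle = 27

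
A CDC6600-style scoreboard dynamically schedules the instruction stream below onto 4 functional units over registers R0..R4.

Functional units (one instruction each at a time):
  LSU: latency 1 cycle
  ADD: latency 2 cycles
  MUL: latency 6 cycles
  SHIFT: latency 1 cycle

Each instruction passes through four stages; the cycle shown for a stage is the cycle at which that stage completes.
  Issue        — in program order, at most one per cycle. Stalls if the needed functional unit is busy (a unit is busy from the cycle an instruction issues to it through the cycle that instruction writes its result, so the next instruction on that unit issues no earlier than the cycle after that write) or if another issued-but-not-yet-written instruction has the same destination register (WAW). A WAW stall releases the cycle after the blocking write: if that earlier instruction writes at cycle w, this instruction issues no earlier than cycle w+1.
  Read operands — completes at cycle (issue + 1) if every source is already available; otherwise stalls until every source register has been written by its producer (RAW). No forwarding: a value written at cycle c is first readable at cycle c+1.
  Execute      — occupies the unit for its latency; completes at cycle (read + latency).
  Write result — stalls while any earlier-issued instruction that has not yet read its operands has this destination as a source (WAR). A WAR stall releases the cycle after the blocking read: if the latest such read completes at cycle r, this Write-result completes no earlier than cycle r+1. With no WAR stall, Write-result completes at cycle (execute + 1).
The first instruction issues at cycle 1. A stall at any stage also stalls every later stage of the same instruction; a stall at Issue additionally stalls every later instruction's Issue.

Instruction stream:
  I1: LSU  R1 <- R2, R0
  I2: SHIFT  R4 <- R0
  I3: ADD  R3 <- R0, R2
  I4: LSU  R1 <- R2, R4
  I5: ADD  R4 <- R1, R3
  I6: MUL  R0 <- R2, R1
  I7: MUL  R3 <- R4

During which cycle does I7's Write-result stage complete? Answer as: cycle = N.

cycle = 26

I1  is:1  ro:2  ex:3  wr:4
I2  is:2  ro:3  ex:4  wr:5
I3  is:3  ro:4  ex:6  wr:7
I4  is:5  ro:6  ex:7  wr:8  — struct: LSU busy until I1 writes@4
I5  is:8  ro:9  ex:11  wr:12  — struct: ADD busy until I3 writes@7
I6  is:9  ro:10  ex:16  wr:17
I7  is:18  ro:19  ex:25  wr:26  — struct: MUL busy until I6 writes@17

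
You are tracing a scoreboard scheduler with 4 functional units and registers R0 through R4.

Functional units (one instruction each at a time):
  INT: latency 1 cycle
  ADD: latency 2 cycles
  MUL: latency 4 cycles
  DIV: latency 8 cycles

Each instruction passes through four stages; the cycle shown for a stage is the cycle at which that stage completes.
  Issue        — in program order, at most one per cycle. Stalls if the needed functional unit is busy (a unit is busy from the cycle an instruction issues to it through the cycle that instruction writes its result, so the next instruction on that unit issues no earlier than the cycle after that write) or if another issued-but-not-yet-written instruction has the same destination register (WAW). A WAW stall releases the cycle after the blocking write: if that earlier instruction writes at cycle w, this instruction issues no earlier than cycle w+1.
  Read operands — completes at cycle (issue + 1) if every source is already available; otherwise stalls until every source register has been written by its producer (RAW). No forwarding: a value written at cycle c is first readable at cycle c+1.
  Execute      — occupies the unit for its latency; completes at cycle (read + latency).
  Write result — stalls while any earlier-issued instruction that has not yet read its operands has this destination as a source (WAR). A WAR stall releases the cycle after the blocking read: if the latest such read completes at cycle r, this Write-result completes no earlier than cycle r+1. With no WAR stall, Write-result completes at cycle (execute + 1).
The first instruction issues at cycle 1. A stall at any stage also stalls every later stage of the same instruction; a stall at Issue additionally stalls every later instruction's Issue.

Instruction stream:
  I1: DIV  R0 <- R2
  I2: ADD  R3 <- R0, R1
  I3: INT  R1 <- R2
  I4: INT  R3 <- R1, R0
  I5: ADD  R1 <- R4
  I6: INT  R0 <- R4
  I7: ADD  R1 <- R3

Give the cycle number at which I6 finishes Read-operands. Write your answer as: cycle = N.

cycle = 21

I1 -> (1, 2, 10, 11)
I2 -> (2, 12, 14, 15)  // RAW R0: wait I1 write@11
I3 -> (3, 4, 5, 13)  // WAR R1: wait I2 read@12
I4 -> (16, 17, 18, 19)  // WAW R3: wait I2 write@15
I5 -> (17, 18, 20, 21)
I6 -> (20, 21, 22, 23)  // struct: INT busy until I4 writes@19
I7 -> (22, 23, 25, 26)  // struct: ADD busy until I5 writes@21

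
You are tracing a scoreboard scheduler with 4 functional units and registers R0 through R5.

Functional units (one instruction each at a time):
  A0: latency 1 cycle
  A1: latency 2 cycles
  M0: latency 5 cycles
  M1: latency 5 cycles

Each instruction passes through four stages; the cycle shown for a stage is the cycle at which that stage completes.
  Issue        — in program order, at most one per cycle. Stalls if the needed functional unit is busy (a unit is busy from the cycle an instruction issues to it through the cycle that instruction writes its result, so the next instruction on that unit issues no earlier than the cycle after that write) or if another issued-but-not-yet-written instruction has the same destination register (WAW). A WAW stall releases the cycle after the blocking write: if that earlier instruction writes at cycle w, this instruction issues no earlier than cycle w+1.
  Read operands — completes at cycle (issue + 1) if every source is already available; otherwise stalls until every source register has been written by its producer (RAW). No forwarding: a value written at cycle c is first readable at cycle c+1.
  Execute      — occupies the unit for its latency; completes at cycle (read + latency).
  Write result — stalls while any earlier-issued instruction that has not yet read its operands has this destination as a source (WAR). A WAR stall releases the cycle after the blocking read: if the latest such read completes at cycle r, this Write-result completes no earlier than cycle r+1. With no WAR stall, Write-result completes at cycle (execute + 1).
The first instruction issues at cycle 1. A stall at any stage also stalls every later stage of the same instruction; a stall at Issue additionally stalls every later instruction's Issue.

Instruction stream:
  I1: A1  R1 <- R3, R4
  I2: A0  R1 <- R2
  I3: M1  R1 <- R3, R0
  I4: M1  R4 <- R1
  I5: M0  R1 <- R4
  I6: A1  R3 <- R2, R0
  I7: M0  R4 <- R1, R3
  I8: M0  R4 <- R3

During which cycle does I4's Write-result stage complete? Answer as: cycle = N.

cycle = 25

I1: IS=1 RO=2 EX=4 WR=5
I2: IS=6 RO=7 EX=8 WR=9  [WAW R1: wait I1 write@5]
I3: IS=10 RO=11 EX=16 WR=17  [WAW R1: wait I2 write@9]
I4: IS=18 RO=19 EX=24 WR=25  [struct: M1 busy until I3 writes@17]
I5: IS=19 RO=26 EX=31 WR=32  [RAW R4: wait I4 write@25]
I6: IS=20 RO=21 EX=23 WR=24
I7: IS=33 RO=34 EX=39 WR=40  [struct: M0 busy until I5 writes@32]
I8: IS=41 RO=42 EX=47 WR=48  [struct: M0 busy until I7 writes@40]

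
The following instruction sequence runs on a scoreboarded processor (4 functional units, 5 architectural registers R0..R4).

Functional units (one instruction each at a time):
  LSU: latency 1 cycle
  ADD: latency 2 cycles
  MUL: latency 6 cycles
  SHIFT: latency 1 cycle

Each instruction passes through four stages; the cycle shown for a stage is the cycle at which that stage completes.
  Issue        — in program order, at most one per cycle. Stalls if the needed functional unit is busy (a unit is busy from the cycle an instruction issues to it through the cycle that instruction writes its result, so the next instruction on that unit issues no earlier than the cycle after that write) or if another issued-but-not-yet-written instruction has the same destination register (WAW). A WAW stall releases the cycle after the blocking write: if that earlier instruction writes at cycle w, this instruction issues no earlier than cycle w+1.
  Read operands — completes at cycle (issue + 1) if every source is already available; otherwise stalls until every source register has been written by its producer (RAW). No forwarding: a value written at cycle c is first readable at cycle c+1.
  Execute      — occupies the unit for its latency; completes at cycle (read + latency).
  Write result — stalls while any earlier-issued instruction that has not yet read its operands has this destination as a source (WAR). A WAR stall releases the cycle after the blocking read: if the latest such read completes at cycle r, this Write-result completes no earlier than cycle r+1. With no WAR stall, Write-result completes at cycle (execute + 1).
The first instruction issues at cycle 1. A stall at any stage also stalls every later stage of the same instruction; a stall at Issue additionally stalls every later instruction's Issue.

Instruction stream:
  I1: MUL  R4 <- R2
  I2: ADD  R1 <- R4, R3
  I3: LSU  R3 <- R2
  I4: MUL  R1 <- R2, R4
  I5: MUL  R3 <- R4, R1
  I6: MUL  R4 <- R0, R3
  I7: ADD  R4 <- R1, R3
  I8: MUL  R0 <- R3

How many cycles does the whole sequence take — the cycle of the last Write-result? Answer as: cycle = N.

[1] I1 issues→MUL
[2] I1 reads | I2 issues→ADD
[3] I3 issues→LSU
[4] I3 reads
[5] I3 exec-done
[8] I1 exec-done
[9] I1 writes R4
[10] I2 reads
[11] I3 writes R3
[12] I2 exec-done
[13] I2 writes R1
[14] I4 issues→MUL
[15] I4 reads
[21] I4 exec-done
[22] I4 writes R1
[23] I5 issues→MUL
[24] I5 reads
[30] I5 exec-done
[31] I5 writes R3
[32] I6 issues→MUL
[33] I6 reads
[39] I6 exec-done
[40] I6 writes R4
[41] I7 issues→ADD
[42] I7 reads | I8 issues→MUL
[43] I8 reads
[44] I7 exec-done
[45] I7 writes R4
[49] I8 exec-done
[50] I8 writes R0

cycle = 50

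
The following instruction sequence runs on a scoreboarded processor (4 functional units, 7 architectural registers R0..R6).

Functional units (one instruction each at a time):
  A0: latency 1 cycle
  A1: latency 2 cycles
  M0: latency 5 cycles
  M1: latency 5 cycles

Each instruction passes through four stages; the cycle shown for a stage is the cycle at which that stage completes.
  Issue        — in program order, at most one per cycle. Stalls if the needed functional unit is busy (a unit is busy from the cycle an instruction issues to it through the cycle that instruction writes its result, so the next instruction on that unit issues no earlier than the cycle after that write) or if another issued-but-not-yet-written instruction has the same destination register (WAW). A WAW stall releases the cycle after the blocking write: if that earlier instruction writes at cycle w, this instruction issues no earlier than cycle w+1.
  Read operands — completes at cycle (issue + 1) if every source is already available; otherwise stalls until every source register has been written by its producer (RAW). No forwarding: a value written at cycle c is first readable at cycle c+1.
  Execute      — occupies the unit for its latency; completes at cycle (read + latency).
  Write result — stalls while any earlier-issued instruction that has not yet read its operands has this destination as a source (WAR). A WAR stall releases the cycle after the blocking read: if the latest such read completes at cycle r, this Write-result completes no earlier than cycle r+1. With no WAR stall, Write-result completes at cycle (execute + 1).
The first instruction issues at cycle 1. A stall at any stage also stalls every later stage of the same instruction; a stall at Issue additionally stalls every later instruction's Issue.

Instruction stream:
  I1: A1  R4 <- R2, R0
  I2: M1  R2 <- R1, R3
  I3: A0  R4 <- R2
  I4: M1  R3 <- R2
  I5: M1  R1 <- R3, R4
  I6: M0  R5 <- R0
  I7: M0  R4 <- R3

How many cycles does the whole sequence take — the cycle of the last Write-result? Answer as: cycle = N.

cycle = 34

I1: IS=1 RO=2 EX=4 WR=5
I2: IS=2 RO=3 EX=8 WR=9
I3: IS=6 RO=10 EX=11 WR=12  [WAW R4: wait I1 write@5; RAW R2: wait I2 write@9]
I4: IS=10 RO=11 EX=16 WR=17  [struct: M1 busy until I2 writes@9]
I5: IS=18 RO=19 EX=24 WR=25  [struct: M1 busy until I4 writes@17]
I6: IS=19 RO=20 EX=25 WR=26
I7: IS=27 RO=28 EX=33 WR=34  [struct: M0 busy until I6 writes@26]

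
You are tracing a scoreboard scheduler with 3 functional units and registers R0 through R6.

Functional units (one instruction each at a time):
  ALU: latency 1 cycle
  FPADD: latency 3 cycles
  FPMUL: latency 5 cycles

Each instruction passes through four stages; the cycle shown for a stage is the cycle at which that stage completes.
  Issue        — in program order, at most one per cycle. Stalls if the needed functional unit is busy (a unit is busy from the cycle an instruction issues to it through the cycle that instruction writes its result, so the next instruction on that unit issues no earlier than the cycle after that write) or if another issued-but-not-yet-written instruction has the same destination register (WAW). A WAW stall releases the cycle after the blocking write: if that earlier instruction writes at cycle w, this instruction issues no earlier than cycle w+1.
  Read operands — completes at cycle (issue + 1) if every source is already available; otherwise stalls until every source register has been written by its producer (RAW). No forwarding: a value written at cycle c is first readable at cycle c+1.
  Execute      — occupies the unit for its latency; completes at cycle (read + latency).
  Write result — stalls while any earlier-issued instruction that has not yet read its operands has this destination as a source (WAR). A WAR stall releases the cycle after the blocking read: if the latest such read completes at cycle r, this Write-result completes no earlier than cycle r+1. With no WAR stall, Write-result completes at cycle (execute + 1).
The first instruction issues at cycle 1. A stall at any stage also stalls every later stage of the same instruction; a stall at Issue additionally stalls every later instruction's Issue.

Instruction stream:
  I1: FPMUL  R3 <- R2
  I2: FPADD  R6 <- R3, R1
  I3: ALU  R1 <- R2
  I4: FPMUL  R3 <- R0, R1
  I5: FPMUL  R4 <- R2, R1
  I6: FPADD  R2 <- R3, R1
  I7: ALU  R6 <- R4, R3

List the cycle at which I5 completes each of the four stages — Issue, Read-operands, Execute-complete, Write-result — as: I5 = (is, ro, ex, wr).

1) issue 1, read 2, done 7, write 8
2) issue 2, read 9, done 12, write 13  <RAW R3: wait I1 write@8>
3) issue 3, read 4, done 5, write 10  <WAR R1: wait I2 read@9>
4) issue 9, read 11, done 16, write 17  <struct: FPMUL busy until I1 writes@8 / RAW R1: wait I3 write@10>
5) issue 18, read 19, done 24, write 25  <struct: FPMUL busy until I4 writes@17>
6) issue 19, read 20, done 23, write 24
7) issue 20, read 26, done 27, write 28  <RAW R4: wait I5 write@25>

I5 = (18, 19, 24, 25)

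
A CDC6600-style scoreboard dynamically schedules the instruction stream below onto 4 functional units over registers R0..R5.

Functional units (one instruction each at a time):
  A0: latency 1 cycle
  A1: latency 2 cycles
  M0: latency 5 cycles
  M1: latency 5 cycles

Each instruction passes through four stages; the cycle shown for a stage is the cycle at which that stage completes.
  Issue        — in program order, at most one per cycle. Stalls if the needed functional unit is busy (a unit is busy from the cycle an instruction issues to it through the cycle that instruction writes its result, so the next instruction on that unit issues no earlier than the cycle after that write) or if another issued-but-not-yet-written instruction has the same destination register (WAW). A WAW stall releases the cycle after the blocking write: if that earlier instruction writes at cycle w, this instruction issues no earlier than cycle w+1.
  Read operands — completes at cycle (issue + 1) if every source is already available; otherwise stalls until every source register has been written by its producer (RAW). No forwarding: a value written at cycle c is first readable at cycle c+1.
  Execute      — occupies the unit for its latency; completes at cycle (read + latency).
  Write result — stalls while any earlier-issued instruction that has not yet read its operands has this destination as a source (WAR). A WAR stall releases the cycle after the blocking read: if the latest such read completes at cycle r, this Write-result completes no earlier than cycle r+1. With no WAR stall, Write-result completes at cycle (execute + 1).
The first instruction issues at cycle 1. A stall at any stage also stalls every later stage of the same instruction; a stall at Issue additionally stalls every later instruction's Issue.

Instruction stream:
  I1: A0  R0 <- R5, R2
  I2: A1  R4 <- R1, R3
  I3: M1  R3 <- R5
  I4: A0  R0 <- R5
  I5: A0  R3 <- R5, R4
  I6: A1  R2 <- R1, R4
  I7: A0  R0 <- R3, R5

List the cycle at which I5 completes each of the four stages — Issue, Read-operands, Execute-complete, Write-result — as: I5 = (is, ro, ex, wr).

I5 = (11, 12, 13, 14)

  I1 | 1 | 2 | 3 | 4
  I2 | 2 | 3 | 5 | 6
  I3 | 3 | 4 | 9 | 10
  I4 | 5 | 6 | 7 | 8   struct: A0 busy until I1 writes@4
  I5 | 11 | 12 | 13 | 14   WAW R3: wait I3 write@10
  I6 | 12 | 13 | 15 | 16
  I7 | 15 | 16 | 17 | 18   struct: A0 busy until I5 writes@14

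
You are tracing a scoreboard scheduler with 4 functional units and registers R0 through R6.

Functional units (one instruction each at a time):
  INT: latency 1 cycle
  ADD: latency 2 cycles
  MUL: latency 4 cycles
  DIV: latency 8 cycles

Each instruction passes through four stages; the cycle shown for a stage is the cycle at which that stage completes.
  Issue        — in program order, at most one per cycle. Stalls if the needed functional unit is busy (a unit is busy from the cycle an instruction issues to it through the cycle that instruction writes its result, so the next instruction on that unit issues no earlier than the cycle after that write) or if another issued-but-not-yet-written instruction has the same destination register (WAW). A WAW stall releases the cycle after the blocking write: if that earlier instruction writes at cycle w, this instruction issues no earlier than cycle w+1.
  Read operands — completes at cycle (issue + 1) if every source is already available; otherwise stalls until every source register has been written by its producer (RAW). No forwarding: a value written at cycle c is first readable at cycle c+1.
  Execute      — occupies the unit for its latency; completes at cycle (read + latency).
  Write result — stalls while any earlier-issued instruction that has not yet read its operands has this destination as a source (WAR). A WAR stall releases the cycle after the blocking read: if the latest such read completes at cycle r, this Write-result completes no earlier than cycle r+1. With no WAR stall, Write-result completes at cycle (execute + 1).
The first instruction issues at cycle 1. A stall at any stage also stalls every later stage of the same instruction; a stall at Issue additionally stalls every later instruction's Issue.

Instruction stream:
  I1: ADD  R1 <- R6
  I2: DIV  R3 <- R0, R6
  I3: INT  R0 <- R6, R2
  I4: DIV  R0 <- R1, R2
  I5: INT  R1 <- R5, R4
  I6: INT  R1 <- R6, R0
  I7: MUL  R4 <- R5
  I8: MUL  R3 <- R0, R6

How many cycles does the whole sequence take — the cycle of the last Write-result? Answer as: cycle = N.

I1 -> (1, 2, 4, 5)
I2 -> (2, 3, 11, 12)
I3 -> (3, 4, 5, 6)
I4 -> (13, 14, 22, 23)  // struct: DIV busy until I2 writes@12
I5 -> (14, 15, 16, 17)
I6 -> (18, 24, 25, 26)  // struct: INT busy until I5 writes@17, RAW R0: wait I4 write@23
I7 -> (19, 20, 24, 25)
I8 -> (26, 27, 31, 32)  // struct: MUL busy until I7 writes@25

cycle = 32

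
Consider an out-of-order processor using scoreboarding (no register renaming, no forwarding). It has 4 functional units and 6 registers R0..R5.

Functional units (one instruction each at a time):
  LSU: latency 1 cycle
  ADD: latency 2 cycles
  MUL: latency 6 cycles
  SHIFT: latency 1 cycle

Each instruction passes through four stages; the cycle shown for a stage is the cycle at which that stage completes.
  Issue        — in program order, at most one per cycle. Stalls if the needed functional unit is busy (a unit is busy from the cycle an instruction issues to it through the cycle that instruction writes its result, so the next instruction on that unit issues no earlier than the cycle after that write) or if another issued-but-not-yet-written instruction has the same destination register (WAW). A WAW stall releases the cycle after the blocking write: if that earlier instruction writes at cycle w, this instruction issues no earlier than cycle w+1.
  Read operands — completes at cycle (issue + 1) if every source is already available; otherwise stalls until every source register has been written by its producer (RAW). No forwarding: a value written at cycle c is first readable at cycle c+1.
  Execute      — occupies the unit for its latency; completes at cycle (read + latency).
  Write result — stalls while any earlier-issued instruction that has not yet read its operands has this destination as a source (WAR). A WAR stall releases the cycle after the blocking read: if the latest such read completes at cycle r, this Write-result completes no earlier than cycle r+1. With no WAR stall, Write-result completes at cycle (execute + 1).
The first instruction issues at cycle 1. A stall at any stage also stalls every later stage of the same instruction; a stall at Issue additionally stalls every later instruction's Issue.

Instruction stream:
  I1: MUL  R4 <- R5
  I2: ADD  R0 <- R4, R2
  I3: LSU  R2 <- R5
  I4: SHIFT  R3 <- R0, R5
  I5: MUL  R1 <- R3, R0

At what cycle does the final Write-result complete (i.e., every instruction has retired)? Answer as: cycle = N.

I1  is:1  ro:2  ex:8  wr:9
I2  is:2  ro:10  ex:12  wr:13  — RAW R4: wait I1 write@9
I3  is:3  ro:4  ex:5  wr:11  — WAR R2: wait I2 read@10
I4  is:4  ro:14  ex:15  wr:16  — RAW R0: wait I2 write@13
I5  is:10  ro:17  ex:23  wr:24  — struct: MUL busy until I1 writes@9, RAW R3: wait I4 write@16

cycle = 24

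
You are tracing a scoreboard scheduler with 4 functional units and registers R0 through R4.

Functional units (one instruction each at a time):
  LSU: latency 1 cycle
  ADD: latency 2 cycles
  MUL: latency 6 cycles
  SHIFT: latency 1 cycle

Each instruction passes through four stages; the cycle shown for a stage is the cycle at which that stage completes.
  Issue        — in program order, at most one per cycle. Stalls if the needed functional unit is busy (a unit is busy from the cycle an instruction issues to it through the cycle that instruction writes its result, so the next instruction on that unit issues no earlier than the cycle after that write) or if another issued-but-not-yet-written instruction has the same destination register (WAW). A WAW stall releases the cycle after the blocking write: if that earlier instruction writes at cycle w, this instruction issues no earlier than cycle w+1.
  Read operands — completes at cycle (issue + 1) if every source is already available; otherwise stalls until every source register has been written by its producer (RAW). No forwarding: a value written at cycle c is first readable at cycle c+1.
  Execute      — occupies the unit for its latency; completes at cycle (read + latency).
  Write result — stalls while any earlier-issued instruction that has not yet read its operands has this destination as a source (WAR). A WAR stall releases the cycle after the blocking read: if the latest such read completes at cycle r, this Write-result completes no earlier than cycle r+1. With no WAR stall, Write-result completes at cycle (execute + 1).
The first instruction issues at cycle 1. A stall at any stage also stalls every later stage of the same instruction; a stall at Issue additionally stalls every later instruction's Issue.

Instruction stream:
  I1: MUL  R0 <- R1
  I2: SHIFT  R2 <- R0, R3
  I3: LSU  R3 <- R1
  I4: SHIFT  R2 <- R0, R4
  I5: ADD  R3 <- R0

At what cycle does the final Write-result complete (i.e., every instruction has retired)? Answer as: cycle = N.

[1] I1 issues→MUL
[2] I1 reads · I2 issues→SHIFT
[3] I3 issues→LSU
[4] I3 reads
[5] I3 exec-done
[8] I1 exec-done
[9] I1 writes R0
[10] I2 reads
[11] I2 exec-done · I3 writes R3
[12] I2 writes R2
[13] I4 issues→SHIFT
[14] I4 reads · I5 issues→ADD
[15] I4 exec-done · I5 reads
[16] I4 writes R2
[17] I5 exec-done
[18] I5 writes R3

cycle = 18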